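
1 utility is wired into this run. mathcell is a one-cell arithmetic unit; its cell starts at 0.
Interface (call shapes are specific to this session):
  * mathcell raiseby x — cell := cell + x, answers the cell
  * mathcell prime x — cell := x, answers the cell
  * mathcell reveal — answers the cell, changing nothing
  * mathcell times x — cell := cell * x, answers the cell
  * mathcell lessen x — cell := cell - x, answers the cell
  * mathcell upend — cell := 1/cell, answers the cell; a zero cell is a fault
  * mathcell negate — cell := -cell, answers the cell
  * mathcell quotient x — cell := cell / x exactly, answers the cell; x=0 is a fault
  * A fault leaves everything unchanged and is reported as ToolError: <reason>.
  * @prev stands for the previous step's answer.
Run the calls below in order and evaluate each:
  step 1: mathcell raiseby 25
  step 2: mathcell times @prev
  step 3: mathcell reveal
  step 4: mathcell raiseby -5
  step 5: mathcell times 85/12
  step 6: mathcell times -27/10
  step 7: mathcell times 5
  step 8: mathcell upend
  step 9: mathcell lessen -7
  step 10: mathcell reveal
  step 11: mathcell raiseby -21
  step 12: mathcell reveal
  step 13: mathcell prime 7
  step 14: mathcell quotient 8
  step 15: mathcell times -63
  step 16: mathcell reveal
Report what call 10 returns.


Answer: 830023/118575

Derivation:
·→ mathcell raiseby(x=25)
·← 25
·→ mathcell times(x=@prev)
·← 625
·→ mathcell reveal()
·← 625
·→ mathcell raiseby(x=-5)
·← 620
·→ mathcell times(x=85/12)
·← 13175/3
·→ mathcell times(x=-27/10)
·← -23715/2
·→ mathcell times(x=5)
·← -118575/2
·→ mathcell upend()
·← -2/118575
·→ mathcell lessen(x=-7)
·← 830023/118575
·→ mathcell reveal()
·← 830023/118575
·→ mathcell raiseby(x=-21)
·← -1660052/118575
·→ mathcell reveal()
·← -1660052/118575
·→ mathcell prime(x=7)
·← 7
·→ mathcell quotient(x=8)
·← 7/8
·→ mathcell times(x=-63)
·← -441/8
·→ mathcell reveal()
·← -441/8


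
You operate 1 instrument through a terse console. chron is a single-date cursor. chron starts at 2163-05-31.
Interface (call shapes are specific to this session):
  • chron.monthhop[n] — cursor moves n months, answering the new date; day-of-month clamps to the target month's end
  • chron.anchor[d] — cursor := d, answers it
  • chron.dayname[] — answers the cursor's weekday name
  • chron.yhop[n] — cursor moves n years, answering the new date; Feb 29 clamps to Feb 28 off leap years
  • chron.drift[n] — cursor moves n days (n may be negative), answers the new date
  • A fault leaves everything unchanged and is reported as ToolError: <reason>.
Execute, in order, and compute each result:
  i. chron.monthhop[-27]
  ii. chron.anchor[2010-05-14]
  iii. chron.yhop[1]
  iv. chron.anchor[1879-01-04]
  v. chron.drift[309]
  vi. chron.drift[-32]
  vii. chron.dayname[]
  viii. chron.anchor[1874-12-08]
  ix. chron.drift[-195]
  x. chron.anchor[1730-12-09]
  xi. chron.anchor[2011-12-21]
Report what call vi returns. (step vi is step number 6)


Invoking chron.monthhop using n: -27, which returns 2161-02-28.
I try chron.anchor using d: 2010-05-14, and observe 2010-05-14.
Invoking chron.yhop using n: 1, yielding 2011-05-14.
Invoking chron.anchor using d: 1879-01-04, giving 1879-01-04.
I try chron.drift using n: 309, giving 1879-11-09.
Now I run chron.drift using n: -32, — result: 1879-10-08.
Calling chron.dayname, yielding Wednesday.
Calling chron.anchor using d: 1874-12-08, yielding 1874-12-08.
Invoking chron.drift using n: -195, — result: 1874-05-27.
Using chron.anchor using d: 1730-12-09, and see 1730-12-09.
Calling chron.anchor using d: 2011-12-21: 2011-12-21.

Answer: 1879-10-08


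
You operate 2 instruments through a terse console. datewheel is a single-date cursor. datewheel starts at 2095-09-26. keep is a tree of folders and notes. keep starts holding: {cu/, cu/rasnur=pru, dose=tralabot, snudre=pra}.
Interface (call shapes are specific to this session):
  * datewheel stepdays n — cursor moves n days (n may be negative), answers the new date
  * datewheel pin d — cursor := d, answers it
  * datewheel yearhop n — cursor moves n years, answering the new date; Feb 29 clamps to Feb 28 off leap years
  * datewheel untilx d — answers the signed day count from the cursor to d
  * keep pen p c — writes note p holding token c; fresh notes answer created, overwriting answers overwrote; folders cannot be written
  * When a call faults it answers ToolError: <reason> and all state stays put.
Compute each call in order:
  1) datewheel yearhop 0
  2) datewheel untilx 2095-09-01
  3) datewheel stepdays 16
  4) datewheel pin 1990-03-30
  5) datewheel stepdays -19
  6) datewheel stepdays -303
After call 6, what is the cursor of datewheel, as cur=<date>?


Answer: cur=1989-05-12

Derivation:
[in] datewheel yearhop n=0
:: 2095-09-26
[in] datewheel untilx d=2095-09-01
:: -25
[in] datewheel stepdays n=16
:: 2095-10-12
[in] datewheel pin d=1990-03-30
:: 1990-03-30
[in] datewheel stepdays n=-19
:: 1990-03-11
[in] datewheel stepdays n=-303
:: 1989-05-12


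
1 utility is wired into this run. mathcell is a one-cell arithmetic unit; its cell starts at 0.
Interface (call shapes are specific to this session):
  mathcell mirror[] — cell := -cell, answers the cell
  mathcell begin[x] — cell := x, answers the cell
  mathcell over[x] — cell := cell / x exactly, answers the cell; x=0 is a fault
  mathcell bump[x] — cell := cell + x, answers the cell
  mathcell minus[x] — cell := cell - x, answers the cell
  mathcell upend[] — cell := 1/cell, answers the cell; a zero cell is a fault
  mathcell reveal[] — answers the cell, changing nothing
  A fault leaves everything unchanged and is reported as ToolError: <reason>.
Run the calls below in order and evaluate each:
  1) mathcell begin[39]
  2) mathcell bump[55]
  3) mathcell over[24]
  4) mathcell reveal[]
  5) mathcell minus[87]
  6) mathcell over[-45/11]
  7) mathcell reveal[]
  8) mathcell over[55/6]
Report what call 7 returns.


Answer: 10967/540

Derivation:
% 1. mathcell begin(39) == 39
% 2. mathcell bump(55) == 94
% 3. mathcell over(24) == 47/12
% 4. mathcell reveal() == 47/12
% 5. mathcell minus(87) == -997/12
% 6. mathcell over(-45/11) == 10967/540
% 7. mathcell reveal() == 10967/540
% 8. mathcell over(55/6) == 997/450


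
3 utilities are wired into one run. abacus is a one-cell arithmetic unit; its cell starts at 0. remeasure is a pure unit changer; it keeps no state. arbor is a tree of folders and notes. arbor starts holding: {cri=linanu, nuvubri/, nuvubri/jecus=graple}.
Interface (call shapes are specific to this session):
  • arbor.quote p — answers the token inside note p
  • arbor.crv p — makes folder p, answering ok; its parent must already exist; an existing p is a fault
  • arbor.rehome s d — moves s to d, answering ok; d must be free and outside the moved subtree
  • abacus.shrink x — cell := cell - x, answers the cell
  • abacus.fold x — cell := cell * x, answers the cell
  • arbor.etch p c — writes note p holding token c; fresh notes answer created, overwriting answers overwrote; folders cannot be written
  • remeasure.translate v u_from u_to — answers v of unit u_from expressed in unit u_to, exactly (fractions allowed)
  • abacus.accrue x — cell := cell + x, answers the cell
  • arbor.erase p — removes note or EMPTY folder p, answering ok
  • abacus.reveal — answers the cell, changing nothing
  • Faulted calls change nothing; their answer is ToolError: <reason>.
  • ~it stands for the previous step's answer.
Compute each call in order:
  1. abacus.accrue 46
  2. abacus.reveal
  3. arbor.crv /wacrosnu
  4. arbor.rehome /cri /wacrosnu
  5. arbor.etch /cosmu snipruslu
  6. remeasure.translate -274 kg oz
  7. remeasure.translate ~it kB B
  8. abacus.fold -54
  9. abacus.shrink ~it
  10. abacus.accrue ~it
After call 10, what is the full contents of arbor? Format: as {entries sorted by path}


Answer: {cosmu=snipruslu, cri=linanu, nuvubri/, nuvubri/jecus=graple, wacrosnu/}

Derivation:
·→ abacus.accrue(x→46)
·← 46
·→ abacus.reveal()
·← 46
·→ arbor.crv(p→/wacrosnu)
·← ok
·→ arbor.rehome(s→/cri, d→/wacrosnu)
·← ToolError: exists
·→ arbor.etch(p→/cosmu, c→snipruslu)
·← created
·→ remeasure.translate(v→-274, u_from→kg, u_to→oz)
·← -438400000000/45359237
·→ remeasure.translate(v→~it, u_from→kB, u_to→B)
·← -438400000000000/45359237
·→ abacus.fold(x→-54)
·← -2484
·→ abacus.shrink(x→~it)
·← 0
·→ abacus.accrue(x→~it)
·← 0


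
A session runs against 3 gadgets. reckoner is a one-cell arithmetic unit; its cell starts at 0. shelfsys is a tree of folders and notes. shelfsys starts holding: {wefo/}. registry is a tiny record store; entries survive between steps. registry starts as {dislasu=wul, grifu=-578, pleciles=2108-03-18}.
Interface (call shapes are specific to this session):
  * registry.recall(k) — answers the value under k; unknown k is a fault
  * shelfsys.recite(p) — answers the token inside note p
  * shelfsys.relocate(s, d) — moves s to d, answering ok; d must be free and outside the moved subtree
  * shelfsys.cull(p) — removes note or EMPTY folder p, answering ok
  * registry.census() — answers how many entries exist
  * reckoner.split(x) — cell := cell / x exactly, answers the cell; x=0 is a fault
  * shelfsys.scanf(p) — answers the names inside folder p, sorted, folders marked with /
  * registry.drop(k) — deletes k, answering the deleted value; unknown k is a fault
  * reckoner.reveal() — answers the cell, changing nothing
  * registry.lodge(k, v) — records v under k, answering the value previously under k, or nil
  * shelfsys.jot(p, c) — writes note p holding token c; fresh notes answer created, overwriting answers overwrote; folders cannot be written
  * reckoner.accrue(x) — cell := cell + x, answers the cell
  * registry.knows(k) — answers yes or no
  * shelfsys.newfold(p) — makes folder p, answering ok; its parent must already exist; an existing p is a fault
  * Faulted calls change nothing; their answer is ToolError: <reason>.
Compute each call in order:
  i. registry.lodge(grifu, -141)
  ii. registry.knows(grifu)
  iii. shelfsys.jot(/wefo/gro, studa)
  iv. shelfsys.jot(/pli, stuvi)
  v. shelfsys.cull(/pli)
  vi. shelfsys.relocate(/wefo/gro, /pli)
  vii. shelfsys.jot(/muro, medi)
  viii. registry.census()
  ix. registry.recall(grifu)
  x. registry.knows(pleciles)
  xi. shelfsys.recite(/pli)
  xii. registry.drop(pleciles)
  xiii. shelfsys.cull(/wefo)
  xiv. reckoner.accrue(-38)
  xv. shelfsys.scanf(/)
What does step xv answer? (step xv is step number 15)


Answer: [muro, pli]

Derivation:
Step: registry.lodge[grifu; -141]
Result: -578
Step: registry.knows[grifu]
Result: yes
Step: shelfsys.jot[/wefo/gro; studa]
Result: created
Step: shelfsys.jot[/pli; stuvi]
Result: created
Step: shelfsys.cull[/pli]
Result: ok
Step: shelfsys.relocate[/wefo/gro; /pli]
Result: ok
Step: shelfsys.jot[/muro; medi]
Result: created
Step: registry.census[]
Result: 3
Step: registry.recall[grifu]
Result: -141
Step: registry.knows[pleciles]
Result: yes
Step: shelfsys.recite[/pli]
Result: studa
Step: registry.drop[pleciles]
Result: 2108-03-18
Step: shelfsys.cull[/wefo]
Result: ok
Step: reckoner.accrue[-38]
Result: -38
Step: shelfsys.scanf[/]
Result: [muro, pli]


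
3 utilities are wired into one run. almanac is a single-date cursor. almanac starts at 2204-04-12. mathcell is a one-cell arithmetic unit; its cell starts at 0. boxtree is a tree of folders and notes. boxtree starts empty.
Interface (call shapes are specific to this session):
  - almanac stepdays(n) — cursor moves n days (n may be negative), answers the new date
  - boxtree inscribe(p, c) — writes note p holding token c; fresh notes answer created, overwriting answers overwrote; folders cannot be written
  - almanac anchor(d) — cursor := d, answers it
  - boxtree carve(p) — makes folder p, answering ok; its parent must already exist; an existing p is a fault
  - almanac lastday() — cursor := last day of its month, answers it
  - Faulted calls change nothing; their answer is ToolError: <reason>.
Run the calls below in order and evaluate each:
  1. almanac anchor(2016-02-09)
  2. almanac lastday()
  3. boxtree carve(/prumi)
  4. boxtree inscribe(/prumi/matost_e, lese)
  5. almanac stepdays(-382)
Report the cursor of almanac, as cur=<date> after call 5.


==> almanac anchor(d: 2016-02-09)
<== 2016-02-09
==> almanac lastday()
<== 2016-02-29
==> boxtree carve(p: /prumi)
<== ok
==> boxtree inscribe(p: /prumi/matost_e, c: lese)
<== created
==> almanac stepdays(n: -382)
<== 2015-02-12

Answer: cur=2015-02-12


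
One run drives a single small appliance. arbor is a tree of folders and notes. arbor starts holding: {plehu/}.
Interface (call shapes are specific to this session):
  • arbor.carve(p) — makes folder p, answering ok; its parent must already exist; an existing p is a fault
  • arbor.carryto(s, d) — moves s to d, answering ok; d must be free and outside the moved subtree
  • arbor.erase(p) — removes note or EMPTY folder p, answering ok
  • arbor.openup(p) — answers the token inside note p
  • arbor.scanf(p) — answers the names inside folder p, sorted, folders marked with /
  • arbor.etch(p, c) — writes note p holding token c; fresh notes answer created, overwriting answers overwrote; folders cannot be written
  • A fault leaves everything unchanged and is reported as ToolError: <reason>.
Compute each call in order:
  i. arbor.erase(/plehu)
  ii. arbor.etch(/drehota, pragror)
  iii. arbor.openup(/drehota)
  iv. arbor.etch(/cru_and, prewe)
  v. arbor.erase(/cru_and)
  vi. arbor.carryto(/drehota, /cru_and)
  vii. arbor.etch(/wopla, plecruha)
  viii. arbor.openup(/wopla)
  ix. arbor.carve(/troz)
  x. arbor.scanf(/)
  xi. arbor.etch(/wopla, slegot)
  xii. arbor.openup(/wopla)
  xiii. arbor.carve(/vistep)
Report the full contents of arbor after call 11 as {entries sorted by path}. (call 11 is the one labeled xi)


Answer: {cru_and=pragror, troz/, wopla=slegot}

Derivation:
-- erase(p=/plehu) ~> ok
-- etch(p=/drehota, c=pragror) ~> created
-- openup(p=/drehota) ~> pragror
-- etch(p=/cru_and, c=prewe) ~> created
-- erase(p=/cru_and) ~> ok
-- carryto(s=/drehota, d=/cru_and) ~> ok
-- etch(p=/wopla, c=plecruha) ~> created
-- openup(p=/wopla) ~> plecruha
-- carve(p=/troz) ~> ok
-- scanf(p=/) ~> [cru_and, troz/, wopla]
-- etch(p=/wopla, c=slegot) ~> overwrote
-- openup(p=/wopla) ~> slegot
-- carve(p=/vistep) ~> ok


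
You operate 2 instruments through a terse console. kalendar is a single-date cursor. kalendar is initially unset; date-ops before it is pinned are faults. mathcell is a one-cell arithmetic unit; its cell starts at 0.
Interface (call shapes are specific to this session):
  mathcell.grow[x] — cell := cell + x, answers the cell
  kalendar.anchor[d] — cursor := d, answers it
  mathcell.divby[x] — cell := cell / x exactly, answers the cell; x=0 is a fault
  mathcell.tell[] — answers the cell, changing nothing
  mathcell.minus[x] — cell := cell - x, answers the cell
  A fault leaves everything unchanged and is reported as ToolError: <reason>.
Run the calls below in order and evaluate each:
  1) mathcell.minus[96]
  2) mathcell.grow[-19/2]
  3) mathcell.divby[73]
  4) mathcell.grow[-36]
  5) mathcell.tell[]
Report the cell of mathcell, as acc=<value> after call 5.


Answer: acc=-5467/146

Derivation:
Do: minus[x: 96]
See: -96
Do: grow[x: -19/2]
See: -211/2
Do: divby[x: 73]
See: -211/146
Do: grow[x: -36]
See: -5467/146
Do: tell[]
See: -5467/146


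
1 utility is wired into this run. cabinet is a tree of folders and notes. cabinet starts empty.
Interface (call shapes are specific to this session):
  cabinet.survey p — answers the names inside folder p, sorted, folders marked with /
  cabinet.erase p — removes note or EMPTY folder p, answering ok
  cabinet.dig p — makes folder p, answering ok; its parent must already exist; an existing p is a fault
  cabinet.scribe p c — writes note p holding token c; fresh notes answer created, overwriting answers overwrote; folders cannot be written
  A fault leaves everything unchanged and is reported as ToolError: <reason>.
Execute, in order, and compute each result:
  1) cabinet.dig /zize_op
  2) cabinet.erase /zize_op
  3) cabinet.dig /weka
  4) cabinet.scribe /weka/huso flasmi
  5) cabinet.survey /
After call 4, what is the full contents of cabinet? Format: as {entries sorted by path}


% 1. dig(p→/zize_op) : ok
% 2. erase(p→/zize_op) : ok
% 3. dig(p→/weka) : ok
% 4. scribe(p→/weka/huso, c→flasmi) : created
% 5. survey(p→/) : [weka/]

Answer: {weka/, weka/huso=flasmi}


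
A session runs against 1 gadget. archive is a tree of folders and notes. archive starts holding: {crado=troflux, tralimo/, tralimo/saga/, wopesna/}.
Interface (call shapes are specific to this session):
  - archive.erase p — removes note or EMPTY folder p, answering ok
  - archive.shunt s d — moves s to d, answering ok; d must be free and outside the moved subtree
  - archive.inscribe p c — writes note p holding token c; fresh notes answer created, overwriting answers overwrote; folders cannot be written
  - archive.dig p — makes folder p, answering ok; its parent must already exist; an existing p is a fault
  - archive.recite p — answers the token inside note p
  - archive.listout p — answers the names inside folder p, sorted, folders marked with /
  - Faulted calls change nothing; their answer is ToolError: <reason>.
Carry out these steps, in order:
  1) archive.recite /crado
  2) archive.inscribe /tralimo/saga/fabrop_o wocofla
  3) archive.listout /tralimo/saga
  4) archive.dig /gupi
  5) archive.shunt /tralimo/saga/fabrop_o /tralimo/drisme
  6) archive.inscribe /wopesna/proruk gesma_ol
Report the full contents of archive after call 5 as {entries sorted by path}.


Answer: {crado=troflux, gupi/, tralimo/, tralimo/drisme=wocofla, tralimo/saga/, wopesna/}

Derivation:
[in] archive.recite p='/crado'
  troflux
[in] archive.inscribe p='/tralimo/saga/fabrop_o' c='wocofla'
  created
[in] archive.listout p='/tralimo/saga'
  [fabrop_o]
[in] archive.dig p='/gupi'
  ok
[in] archive.shunt s='/tralimo/saga/fabrop_o' d='/tralimo/drisme'
  ok
[in] archive.inscribe p='/wopesna/proruk' c='gesma_ol'
  created


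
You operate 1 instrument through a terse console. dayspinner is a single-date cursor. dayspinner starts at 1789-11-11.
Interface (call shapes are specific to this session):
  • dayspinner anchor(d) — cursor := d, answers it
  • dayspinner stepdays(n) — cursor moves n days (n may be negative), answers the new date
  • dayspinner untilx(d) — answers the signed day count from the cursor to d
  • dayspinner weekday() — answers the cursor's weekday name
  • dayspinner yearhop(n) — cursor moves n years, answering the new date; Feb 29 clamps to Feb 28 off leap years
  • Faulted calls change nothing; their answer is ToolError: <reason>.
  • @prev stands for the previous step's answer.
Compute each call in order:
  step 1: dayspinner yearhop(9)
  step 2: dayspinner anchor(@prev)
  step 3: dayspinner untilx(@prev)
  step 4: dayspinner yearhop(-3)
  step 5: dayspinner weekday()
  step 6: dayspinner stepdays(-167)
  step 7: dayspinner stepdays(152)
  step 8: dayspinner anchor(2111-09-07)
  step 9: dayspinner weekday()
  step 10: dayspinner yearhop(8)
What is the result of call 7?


~$ dayspinner yearhop n=9
  1798-11-11
~$ dayspinner anchor d=@prev
  1798-11-11
~$ dayspinner untilx d=@prev
  0
~$ dayspinner yearhop n=-3
  1795-11-11
~$ dayspinner weekday
  Wednesday
~$ dayspinner stepdays n=-167
  1795-05-28
~$ dayspinner stepdays n=152
  1795-10-27
~$ dayspinner anchor d=2111-09-07
  2111-09-07
~$ dayspinner weekday
  Monday
~$ dayspinner yearhop n=8
  2119-09-07

Answer: 1795-10-27


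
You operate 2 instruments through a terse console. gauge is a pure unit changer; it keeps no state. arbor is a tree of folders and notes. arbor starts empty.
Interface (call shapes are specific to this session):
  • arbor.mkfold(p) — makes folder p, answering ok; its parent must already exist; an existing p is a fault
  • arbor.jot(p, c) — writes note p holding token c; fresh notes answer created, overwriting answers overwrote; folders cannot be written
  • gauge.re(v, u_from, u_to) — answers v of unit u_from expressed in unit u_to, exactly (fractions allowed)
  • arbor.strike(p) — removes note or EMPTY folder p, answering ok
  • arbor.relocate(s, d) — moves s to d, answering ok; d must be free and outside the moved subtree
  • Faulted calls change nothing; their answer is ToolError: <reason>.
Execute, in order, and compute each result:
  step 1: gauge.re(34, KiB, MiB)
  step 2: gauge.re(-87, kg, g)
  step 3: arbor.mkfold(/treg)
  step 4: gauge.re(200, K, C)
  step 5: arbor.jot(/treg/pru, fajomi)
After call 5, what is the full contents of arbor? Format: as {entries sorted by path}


;; 1. gauge.re(v: 34, u_from: KiB, u_to: MiB) : 17/512
;; 2. gauge.re(v: -87, u_from: kg, u_to: g) : -87000
;; 3. arbor.mkfold(p: /treg) : ok
;; 4. gauge.re(v: 200, u_from: K, u_to: C) : -1463/20
;; 5. arbor.jot(p: /treg/pru, c: fajomi) : created

Answer: {treg/, treg/pru=fajomi}


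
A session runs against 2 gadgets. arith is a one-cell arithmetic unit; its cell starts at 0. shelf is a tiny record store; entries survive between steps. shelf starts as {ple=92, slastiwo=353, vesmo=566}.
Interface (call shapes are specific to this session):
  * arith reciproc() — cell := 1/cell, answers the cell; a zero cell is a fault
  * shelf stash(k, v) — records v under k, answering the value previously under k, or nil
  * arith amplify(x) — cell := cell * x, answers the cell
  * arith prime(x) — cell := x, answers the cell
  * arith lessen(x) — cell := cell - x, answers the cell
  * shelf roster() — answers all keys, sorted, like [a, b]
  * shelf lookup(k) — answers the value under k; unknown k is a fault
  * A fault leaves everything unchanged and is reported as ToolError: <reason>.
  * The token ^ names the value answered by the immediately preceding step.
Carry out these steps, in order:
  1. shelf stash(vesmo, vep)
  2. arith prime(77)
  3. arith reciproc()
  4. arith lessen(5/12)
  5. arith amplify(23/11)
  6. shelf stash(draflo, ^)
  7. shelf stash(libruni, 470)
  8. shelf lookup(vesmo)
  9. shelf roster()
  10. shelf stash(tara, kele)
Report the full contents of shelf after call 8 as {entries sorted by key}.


·→ shelf stash(vesmo, vep)
·← 566
·→ arith prime(77)
·← 77
·→ arith reciproc()
·← 1/77
·→ arith lessen(5/12)
·← -373/924
·→ arith amplify(23/11)
·← -8579/10164
·→ shelf stash(draflo, ^)
·← nil
·→ shelf stash(libruni, 470)
·← nil
·→ shelf lookup(vesmo)
·← vep
·→ shelf roster()
·← [draflo, libruni, ple, slastiwo, vesmo]
·→ shelf stash(tara, kele)
·← nil

Answer: {draflo=-8579/10164, libruni=470, ple=92, slastiwo=353, vesmo=vep}


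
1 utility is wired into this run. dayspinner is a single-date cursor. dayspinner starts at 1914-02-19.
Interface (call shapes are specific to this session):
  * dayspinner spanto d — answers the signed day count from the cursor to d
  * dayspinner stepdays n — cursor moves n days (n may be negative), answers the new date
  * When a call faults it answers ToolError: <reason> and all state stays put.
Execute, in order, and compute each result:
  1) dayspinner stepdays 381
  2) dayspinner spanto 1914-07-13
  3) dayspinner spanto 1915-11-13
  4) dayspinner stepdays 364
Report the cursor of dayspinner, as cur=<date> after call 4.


Answer: cur=1916-03-05

Derivation:
Act: dayspinner stepdays[n='381']
Obs: 1915-03-07
Act: dayspinner spanto[d='1914-07-13']
Obs: -237
Act: dayspinner spanto[d='1915-11-13']
Obs: 251
Act: dayspinner stepdays[n='364']
Obs: 1916-03-05


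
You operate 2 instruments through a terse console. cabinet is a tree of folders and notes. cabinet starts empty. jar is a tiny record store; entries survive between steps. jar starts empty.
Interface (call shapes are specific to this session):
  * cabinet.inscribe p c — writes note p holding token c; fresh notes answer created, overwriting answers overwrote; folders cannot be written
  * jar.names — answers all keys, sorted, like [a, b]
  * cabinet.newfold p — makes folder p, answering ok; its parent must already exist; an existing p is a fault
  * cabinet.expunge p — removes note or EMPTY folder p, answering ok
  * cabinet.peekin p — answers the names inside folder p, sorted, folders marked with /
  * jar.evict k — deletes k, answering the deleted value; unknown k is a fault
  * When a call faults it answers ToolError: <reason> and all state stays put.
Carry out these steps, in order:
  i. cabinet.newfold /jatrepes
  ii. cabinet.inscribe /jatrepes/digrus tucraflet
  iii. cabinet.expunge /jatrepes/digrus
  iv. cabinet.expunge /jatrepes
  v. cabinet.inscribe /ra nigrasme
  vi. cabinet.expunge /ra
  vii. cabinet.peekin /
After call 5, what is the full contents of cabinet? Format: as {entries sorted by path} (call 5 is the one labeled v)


→ newfold(p: /jatrepes)
← ok
→ inscribe(p: /jatrepes/digrus, c: tucraflet)
← created
→ expunge(p: /jatrepes/digrus)
← ok
→ expunge(p: /jatrepes)
← ok
→ inscribe(p: /ra, c: nigrasme)
← created
→ expunge(p: /ra)
← ok
→ peekin(p: /)
← []

Answer: {ra=nigrasme}


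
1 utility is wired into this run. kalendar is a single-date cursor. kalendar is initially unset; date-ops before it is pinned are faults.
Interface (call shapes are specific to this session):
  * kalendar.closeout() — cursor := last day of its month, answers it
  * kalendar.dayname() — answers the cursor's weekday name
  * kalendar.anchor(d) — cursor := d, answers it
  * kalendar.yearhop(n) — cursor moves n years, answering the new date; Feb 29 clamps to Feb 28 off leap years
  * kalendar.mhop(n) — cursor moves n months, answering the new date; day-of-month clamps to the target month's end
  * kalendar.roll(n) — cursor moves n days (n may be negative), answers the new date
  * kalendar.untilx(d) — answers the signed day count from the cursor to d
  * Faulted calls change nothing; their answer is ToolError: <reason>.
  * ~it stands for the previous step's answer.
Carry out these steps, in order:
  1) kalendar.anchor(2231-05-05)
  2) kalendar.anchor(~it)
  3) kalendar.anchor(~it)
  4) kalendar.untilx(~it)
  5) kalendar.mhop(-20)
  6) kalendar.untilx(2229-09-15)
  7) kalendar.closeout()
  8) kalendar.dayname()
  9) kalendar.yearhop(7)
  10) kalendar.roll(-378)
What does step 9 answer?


Answer: 2236-09-30

Derivation:
> anchor d: 2231-05-05
= 2231-05-05
> anchor d: ~it
= 2231-05-05
> anchor d: ~it
= 2231-05-05
> untilx d: ~it
= 0
> mhop n: -20
= 2229-09-05
> untilx d: 2229-09-15
= 10
> closeout
= 2229-09-30
> dayname
= Wednesday
> yearhop n: 7
= 2236-09-30
> roll n: -378
= 2235-09-18


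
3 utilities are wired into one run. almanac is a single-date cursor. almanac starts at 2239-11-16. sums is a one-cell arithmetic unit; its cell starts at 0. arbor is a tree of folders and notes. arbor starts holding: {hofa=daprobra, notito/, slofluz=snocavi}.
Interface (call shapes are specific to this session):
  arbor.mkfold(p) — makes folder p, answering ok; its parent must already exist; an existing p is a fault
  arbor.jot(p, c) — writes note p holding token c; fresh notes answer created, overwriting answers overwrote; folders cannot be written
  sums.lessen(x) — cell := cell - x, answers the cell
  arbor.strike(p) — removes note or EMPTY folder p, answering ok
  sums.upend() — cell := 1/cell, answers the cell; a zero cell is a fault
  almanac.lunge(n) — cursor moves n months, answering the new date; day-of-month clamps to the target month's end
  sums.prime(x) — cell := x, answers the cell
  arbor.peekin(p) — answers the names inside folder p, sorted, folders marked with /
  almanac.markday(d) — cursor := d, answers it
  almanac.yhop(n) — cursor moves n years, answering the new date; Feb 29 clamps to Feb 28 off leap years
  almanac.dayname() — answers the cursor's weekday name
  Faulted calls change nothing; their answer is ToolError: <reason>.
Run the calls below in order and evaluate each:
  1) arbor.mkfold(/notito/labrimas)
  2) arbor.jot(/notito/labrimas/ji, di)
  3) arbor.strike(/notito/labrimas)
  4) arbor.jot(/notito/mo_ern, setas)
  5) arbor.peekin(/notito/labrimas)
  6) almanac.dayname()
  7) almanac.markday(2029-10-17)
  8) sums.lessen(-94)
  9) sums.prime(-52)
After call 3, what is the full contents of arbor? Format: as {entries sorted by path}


Answer: {hofa=daprobra, notito/, notito/labrimas/, notito/labrimas/ji=di, slofluz=snocavi}

Derivation:
Using arbor.mkfold using p='/notito/labrimas', giving ok.
Invoking arbor.jot using p='/notito/labrimas/ji', c='di', and get created.
I invoke arbor.strike using p='/notito/labrimas', and observe ToolError: not empty.
I run arbor.jot using p='/notito/mo_ern', c='setas', and see created.
Using arbor.peekin using p='/notito/labrimas', which returns [ji].
I call almanac.dayname(), and observe Saturday.
Using almanac.markday using d='2029-10-17', yielding 2029-10-17.
I use sums.lessen using x='-94', yielding 94.
I try sums.prime using x='-52', giving -52.


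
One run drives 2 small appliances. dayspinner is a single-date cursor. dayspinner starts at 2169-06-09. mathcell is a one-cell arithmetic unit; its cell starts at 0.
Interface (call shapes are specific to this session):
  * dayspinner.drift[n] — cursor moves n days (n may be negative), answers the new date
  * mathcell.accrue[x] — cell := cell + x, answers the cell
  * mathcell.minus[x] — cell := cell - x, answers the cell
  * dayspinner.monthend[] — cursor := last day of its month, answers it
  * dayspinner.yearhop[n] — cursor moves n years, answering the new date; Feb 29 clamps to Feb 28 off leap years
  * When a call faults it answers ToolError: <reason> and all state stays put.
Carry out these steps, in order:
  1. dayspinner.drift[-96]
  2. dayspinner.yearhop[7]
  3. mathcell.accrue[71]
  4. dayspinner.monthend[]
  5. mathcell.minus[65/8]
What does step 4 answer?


// dayspinner.drift(n=-96) -> 2169-03-05
// dayspinner.yearhop(n=7) -> 2176-03-05
// mathcell.accrue(x=71) -> 71
// dayspinner.monthend() -> 2176-03-31
// mathcell.minus(x=65/8) -> 503/8

Answer: 2176-03-31


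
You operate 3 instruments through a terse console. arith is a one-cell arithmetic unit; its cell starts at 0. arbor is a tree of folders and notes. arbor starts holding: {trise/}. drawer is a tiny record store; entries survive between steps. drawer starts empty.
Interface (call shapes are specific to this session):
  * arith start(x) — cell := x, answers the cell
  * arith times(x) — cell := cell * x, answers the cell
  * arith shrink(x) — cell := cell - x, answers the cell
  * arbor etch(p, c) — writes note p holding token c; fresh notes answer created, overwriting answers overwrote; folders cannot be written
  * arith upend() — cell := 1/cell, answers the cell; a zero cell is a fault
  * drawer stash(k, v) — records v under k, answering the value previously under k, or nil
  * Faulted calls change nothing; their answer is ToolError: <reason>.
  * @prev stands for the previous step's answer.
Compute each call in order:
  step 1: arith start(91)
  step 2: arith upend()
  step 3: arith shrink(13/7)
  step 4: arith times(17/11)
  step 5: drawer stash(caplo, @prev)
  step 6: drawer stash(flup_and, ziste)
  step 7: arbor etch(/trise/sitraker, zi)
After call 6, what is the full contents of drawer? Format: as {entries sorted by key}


Answer: {caplo=-408/143, flup_and=ziste}

Derivation:
·→ arith start(91)
·← 91
·→ arith upend()
·← 1/91
·→ arith shrink(13/7)
·← -24/13
·→ arith times(17/11)
·← -408/143
·→ drawer stash(caplo, @prev)
·← nil
·→ drawer stash(flup_and, ziste)
·← nil
·→ arbor etch(/trise/sitraker, zi)
·← created


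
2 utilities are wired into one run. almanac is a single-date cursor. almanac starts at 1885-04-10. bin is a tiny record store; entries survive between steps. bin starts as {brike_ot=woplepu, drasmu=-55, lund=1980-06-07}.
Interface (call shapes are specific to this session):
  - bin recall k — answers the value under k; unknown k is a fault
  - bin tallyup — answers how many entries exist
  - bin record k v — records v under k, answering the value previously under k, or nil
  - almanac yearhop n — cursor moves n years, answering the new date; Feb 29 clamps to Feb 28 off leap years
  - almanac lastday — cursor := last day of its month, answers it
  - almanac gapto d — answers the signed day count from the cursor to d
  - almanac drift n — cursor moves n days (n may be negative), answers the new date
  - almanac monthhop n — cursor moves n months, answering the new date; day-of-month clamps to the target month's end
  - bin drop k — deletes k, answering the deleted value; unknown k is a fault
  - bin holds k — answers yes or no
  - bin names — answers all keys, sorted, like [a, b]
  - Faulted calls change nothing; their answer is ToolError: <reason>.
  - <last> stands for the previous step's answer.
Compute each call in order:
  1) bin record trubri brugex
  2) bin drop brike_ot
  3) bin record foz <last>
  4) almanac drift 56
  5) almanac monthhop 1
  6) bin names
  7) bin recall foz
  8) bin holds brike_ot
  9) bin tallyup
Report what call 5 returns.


Answer: 1885-07-05

Derivation:
> bin record k=trubri v=brugex
= nil
> bin drop k=brike_ot
= woplepu
> bin record k=foz v=<last>
= nil
> almanac drift n=56
= 1885-06-05
> almanac monthhop n=1
= 1885-07-05
> bin names
= [drasmu, foz, lund, trubri]
> bin recall k=foz
= woplepu
> bin holds k=brike_ot
= no
> bin tallyup
= 4


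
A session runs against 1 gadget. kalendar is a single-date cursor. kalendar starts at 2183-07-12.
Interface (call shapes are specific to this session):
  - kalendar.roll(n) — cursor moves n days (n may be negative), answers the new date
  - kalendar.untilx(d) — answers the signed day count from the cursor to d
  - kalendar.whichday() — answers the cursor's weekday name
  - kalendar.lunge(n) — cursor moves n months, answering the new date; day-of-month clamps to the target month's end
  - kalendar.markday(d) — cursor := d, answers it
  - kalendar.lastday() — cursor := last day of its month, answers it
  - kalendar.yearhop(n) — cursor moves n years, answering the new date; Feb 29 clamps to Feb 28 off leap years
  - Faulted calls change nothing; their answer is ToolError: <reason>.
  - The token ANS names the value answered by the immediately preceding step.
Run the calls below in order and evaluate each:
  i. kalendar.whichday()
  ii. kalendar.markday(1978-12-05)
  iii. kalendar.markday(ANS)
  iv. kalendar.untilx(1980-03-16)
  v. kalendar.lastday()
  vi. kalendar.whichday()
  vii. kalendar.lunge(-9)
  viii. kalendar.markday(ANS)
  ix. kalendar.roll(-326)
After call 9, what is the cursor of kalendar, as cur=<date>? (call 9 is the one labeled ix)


Answer: cur=1977-05-09

Derivation:
Step: whichday[]
Result: Saturday
Step: markday[d→1978-12-05]
Result: 1978-12-05
Step: markday[d→ANS]
Result: 1978-12-05
Step: untilx[d→1980-03-16]
Result: 467
Step: lastday[]
Result: 1978-12-31
Step: whichday[]
Result: Sunday
Step: lunge[n→-9]
Result: 1978-03-31
Step: markday[d→ANS]
Result: 1978-03-31
Step: roll[n→-326]
Result: 1977-05-09


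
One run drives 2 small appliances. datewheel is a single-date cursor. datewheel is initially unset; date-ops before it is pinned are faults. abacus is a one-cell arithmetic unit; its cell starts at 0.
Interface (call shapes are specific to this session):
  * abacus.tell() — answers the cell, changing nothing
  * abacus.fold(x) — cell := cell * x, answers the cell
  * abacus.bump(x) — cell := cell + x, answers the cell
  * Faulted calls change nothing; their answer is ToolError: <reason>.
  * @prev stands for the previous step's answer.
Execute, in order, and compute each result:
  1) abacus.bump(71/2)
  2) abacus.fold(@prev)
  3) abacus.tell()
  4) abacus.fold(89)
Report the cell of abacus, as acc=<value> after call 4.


==> abacus.bump(x=71/2)
<== 71/2
==> abacus.fold(x=@prev)
<== 5041/4
==> abacus.tell()
<== 5041/4
==> abacus.fold(x=89)
<== 448649/4

Answer: acc=448649/4


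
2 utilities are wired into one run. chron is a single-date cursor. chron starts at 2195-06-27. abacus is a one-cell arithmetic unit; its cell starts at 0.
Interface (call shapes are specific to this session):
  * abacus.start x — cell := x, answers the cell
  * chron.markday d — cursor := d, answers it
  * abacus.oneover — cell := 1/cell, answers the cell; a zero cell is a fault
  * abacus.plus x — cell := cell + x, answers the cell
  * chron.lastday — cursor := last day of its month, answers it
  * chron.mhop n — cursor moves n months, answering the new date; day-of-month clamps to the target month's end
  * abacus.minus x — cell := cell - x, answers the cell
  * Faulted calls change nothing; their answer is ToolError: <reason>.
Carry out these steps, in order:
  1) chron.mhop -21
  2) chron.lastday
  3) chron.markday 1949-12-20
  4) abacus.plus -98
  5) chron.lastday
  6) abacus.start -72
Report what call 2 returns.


·→ chron.mhop(n: -21)
·← 2193-09-27
·→ chron.lastday()
·← 2193-09-30
·→ chron.markday(d: 1949-12-20)
·← 1949-12-20
·→ abacus.plus(x: -98)
·← -98
·→ chron.lastday()
·← 1949-12-31
·→ abacus.start(x: -72)
·← -72

Answer: 2193-09-30


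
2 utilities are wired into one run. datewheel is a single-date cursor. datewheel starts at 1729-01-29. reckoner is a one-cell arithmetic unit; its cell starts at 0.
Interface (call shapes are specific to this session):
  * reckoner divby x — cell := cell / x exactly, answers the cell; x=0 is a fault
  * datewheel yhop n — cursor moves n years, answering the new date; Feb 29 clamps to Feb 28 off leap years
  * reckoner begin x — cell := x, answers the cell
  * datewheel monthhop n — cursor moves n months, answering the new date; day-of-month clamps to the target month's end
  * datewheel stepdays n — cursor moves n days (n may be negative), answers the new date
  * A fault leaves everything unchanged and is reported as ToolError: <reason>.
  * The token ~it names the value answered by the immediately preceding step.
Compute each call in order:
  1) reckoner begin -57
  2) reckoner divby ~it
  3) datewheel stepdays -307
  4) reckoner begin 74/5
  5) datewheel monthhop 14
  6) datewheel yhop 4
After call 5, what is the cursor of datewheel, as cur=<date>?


Answer: cur=1729-05-28

Derivation:
# 1. reckoner begin(x→-57) -> -57
# 2. reckoner divby(x→~it) -> 1
# 3. datewheel stepdays(n→-307) -> 1728-03-28
# 4. reckoner begin(x→74/5) -> 74/5
# 5. datewheel monthhop(n→14) -> 1729-05-28
# 6. datewheel yhop(n→4) -> 1733-05-28


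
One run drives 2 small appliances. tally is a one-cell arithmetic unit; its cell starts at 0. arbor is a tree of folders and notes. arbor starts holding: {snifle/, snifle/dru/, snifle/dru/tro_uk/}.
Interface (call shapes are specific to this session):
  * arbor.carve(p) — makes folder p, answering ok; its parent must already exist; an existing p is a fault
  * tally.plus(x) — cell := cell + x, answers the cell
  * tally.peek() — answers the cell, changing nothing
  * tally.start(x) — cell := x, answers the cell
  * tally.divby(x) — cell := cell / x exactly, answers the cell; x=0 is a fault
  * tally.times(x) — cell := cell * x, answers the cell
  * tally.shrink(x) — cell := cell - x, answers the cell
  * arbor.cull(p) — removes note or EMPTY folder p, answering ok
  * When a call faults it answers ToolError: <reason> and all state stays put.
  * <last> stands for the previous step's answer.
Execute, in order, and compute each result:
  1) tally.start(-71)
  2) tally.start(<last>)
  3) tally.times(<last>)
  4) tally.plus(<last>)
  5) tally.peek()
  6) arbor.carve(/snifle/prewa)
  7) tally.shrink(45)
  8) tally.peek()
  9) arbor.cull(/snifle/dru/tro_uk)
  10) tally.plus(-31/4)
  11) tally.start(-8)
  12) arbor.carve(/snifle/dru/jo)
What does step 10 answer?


Answer: 40117/4

Derivation:
Do: tally.start[x='-71']
See: -71
Do: tally.start[x='<last>']
See: -71
Do: tally.times[x='<last>']
See: 5041
Do: tally.plus[x='<last>']
See: 10082
Do: tally.peek[]
See: 10082
Do: arbor.carve[p='/snifle/prewa']
See: ok
Do: tally.shrink[x='45']
See: 10037
Do: tally.peek[]
See: 10037
Do: arbor.cull[p='/snifle/dru/tro_uk']
See: ok
Do: tally.plus[x='-31/4']
See: 40117/4
Do: tally.start[x='-8']
See: -8
Do: arbor.carve[p='/snifle/dru/jo']
See: ok
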